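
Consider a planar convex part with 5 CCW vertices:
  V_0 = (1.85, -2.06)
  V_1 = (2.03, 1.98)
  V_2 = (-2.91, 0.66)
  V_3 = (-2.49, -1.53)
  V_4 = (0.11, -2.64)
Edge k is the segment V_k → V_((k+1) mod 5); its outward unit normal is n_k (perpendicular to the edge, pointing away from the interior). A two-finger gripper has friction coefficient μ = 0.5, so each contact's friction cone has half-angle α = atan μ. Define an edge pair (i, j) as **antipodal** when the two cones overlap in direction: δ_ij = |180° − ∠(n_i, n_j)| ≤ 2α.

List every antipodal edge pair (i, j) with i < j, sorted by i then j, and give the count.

count = 3; pairs: (0,2), (1,3), (1,4)

α = atan 0.5 = 26.57°;  2α = 53.13°
n_0 = (+0.9990, -0.0445)
n_1 = (-0.2581, +0.9661)
n_2 = (-0.9821, -0.1883)
n_3 = (-0.3926, -0.9197)
n_4 = (+0.3162, -0.9487)
  (0,1): δ = 72.49°  ·
  (0,2): δ = 13.41°  ✓
  (0,3): δ = 69.43°  ·
  (0,4): δ = 110.99°  ·
  (1,2): δ = 94.10°  ·
  (1,3): δ = 38.08°  ✓
  (1,4): δ = 3.47°  ✓
  (2,3): δ = 123.98°  ·
  (2,4): δ = 82.42°  ·
  (3,4): δ = 138.45°  ·
antipodal pairs: 3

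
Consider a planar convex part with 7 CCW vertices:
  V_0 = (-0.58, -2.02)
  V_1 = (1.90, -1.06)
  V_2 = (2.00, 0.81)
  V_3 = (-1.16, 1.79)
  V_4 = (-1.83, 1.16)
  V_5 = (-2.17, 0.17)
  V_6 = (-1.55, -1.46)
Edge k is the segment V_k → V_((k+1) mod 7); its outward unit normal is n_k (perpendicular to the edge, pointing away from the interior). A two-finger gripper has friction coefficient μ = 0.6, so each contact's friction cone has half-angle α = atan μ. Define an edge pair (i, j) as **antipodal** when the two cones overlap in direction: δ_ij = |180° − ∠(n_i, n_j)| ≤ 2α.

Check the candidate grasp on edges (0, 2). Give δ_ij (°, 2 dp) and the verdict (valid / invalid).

α = atan 0.6 = 30.96°;  2α = 61.93°
edge 0: e_0 = (+2.48, +0.96);  n_0 = (+0.3610, -0.9326)
edge 2: e_2 = (-3.16, +0.98);  n_2 = (+0.2962, +0.9551)
∠(n_0, n_2) = 141.61°
δ = |180° − 141.61°| = 38.39°
38.39° ≤ 2α = 61.93°  →  valid

δ = 38.39°, valid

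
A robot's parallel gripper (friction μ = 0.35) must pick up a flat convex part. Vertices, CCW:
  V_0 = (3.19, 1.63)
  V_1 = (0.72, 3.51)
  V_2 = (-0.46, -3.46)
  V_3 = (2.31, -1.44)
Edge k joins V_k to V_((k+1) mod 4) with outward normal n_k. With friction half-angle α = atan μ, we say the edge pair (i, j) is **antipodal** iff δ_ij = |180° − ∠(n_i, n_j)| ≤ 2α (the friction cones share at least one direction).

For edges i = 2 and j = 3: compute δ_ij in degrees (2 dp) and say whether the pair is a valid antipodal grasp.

α = atan 0.35 = 19.29°;  2α = 38.58°
edge 2: e_2 = (+2.77, +2.02);  n_2 = (+0.5892, -0.8080)
edge 3: e_3 = (+0.88, +3.07);  n_3 = (+0.9613, -0.2755)
∠(n_2, n_3) = 37.90°
δ = |180° − 37.90°| = 142.10°
142.10° > 2α = 38.58°  →  invalid

δ = 142.10°, invalid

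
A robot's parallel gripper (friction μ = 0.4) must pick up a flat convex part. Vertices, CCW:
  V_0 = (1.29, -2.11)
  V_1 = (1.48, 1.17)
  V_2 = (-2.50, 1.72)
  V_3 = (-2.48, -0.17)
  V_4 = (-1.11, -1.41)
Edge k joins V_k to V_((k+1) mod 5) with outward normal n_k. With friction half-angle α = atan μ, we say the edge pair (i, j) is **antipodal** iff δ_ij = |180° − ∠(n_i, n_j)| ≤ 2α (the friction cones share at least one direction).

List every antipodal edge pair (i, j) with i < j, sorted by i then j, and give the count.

count = 3; pairs: (0,2), (1,3), (1,4)

α = atan 0.4 = 21.80°;  2α = 43.60°
n_0 = (+0.9983, -0.0578)
n_1 = (+0.1369, +0.9906)
n_2 = (-0.9999, -0.0106)
n_3 = (-0.6711, -0.7414)
n_4 = (-0.2800, -0.9600)
  (0,1): δ = 94.55°  ·
  (0,2): δ = 3.92°  ✓
  (0,3): δ = 51.17°  ·
  (0,4): δ = 77.06°  ·
  (1,2): δ = 81.53°  ·
  (1,3): δ = 34.28°  ✓
  (1,4): δ = 8.39°  ✓
  (2,3): δ = 132.75°  ·
  (2,4): δ = 106.87°  ·
  (3,4): δ = 154.11°  ·
antipodal pairs: 3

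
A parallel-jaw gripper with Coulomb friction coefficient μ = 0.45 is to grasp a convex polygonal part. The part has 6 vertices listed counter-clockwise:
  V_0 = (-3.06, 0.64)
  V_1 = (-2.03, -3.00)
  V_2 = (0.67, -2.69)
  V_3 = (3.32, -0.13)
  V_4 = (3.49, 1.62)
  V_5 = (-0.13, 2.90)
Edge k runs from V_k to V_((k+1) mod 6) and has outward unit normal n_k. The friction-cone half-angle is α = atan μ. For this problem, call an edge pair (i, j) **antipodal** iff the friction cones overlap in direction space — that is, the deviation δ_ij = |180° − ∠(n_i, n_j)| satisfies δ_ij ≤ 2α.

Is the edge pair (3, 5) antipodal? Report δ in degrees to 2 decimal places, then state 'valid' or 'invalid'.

δ = 46.81°, valid

α = atan 0.45 = 24.23°;  2α = 48.46°
edge 3: e_3 = (+0.17, +1.75);  n_3 = (+0.9953, -0.0967)
edge 5: e_5 = (-2.93, -2.26);  n_5 = (-0.6108, +0.7918)
∠(n_3, n_5) = 133.19°
δ = |180° − 133.19°| = 46.81°
46.81° ≤ 2α = 48.46°  →  valid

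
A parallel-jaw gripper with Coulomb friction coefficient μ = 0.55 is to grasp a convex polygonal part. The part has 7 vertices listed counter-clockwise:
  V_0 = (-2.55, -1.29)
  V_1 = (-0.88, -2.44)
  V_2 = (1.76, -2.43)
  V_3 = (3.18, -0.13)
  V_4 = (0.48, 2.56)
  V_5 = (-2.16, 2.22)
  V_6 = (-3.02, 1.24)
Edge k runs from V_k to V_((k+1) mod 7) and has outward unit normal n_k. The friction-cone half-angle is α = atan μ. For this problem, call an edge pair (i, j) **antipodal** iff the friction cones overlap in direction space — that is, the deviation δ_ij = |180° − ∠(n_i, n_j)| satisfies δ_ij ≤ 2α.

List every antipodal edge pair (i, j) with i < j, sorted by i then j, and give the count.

count = 9; pairs: (0,3), (0,4), (1,3), (1,4), (1,5), (2,4), (2,5), (2,6), (3,6)

α = atan 0.55 = 28.81°;  2α = 57.62°
n_0 = (-0.5672, -0.8236)
n_1 = (+0.0038, -1.0000)
n_2 = (+0.8509, -0.5253)
n_3 = (+0.7058, +0.7084)
n_4 = (-0.1277, +0.9918)
n_5 = (-0.7516, +0.6596)
n_6 = (-0.9832, -0.1826)
  (0,1): δ = 145.23°  ·
  (0,2): δ = 87.14°  ·
  (0,3): δ = 10.34°  ✓
  (0,4): δ = 41.89°  ✓
  (0,5): δ = 83.28°  ·
  (0,6): δ = 135.08°  ·
  (1,2): δ = 121.91°  ·
  (1,3): δ = 45.11°  ✓
  (1,4): δ = 7.12°  ✓
  (1,5): δ = 48.51°  ✓
  (1,6): δ = 100.31°  ·
  (2,3): δ = 103.20°  ·
  (2,4): δ = 50.97°  ✓
  (2,5): δ = 9.58°  ✓
  (2,6): δ = 42.21°  ✓
  (3,4): δ = 127.77°  ·
  (3,5): δ = 86.37°  ·
  (3,6): δ = 34.58°  ✓
  (4,5): δ = 138.61°  ·
  (4,6): δ = 86.81°  ·
  (5,6): δ = 128.21°  ·
antipodal pairs: 9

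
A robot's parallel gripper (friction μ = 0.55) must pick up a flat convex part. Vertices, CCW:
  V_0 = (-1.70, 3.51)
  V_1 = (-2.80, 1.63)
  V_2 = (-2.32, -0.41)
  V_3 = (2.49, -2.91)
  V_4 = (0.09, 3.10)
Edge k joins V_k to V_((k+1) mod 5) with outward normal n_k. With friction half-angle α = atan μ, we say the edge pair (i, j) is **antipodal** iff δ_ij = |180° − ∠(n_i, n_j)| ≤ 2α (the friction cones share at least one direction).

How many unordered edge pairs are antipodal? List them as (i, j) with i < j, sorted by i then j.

α = atan 0.55 = 28.81°;  2α = 57.62°
n_0 = (-0.8631, +0.5050)
n_1 = (-0.9734, -0.2290)
n_2 = (-0.4612, -0.8873)
n_3 = (+0.9287, +0.3709)
n_4 = (+0.2233, +0.9748)
  (0,1): δ = 136.43°  ·
  (0,2): δ = 87.13°  ·
  (0,3): δ = 52.10°  ✓
  (0,4): δ = 107.43°  ·
  (1,2): δ = 130.70°  ·
  (1,3): δ = 8.53°  ✓
  (1,4): δ = 63.86°  ·
  (2,3): δ = 40.77°  ✓
  (2,4): δ = 14.56°  ✓
  (3,4): δ = 124.67°  ·
antipodal pairs: 4

count = 4; pairs: (0,3), (1,3), (2,3), (2,4)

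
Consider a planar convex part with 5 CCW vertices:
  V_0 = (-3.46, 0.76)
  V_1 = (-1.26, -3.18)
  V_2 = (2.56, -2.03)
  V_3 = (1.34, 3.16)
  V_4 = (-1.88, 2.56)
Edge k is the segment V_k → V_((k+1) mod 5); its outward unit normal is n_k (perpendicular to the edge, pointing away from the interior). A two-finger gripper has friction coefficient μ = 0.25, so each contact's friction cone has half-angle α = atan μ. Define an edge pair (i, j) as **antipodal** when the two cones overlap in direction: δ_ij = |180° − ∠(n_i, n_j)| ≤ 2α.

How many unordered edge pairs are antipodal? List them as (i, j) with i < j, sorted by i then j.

α = atan 0.25 = 14.04°;  2α = 28.07°
n_0 = (-0.8731, -0.4875)
n_1 = (+0.2883, -0.9575)
n_2 = (+0.9735, +0.2288)
n_3 = (-0.1832, +0.9831)
n_4 = (-0.7515, +0.6597)
  (0,1): δ = 102.42°  ·
  (0,2): δ = 15.95°  ✓
  (0,3): δ = 71.38°  ·
  (0,4): δ = 109.55°  ·
  (1,2): δ = 93.53°  ·
  (1,3): δ = 6.20°  ✓
  (1,4): δ = 31.97°  ·
  (2,3): δ = 92.67°  ·
  (2,4): δ = 54.50°  ·
  (3,4): δ = 141.83°  ·
antipodal pairs: 2

count = 2; pairs: (0,2), (1,3)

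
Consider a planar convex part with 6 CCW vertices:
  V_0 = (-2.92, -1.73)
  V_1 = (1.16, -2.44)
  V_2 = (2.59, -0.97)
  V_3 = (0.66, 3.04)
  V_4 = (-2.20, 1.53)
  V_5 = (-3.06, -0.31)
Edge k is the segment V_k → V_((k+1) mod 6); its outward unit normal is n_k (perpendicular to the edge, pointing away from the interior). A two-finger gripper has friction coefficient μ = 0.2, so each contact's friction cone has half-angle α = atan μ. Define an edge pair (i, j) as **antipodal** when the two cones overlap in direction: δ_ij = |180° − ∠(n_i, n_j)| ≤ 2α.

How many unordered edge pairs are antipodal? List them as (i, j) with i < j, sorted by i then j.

α = atan 0.2 = 11.31°;  2α = 22.62°
n_0 = (-0.1714, -0.9852)
n_1 = (+0.7168, -0.6973)
n_2 = (+0.9011, +0.4337)
n_3 = (-0.4669, +0.8843)
n_4 = (-0.9059, +0.4234)
n_5 = (-0.9952, -0.0981)
  (0,1): δ = 124.34°  ·
  (0,2): δ = 54.43°  ·
  (0,3): δ = 37.70°  ·
  (0,4): δ = 74.82°  ·
  (0,5): δ = 105.50°  ·
  (1,2): δ = 110.09°  ·
  (1,3): δ = 17.96°  ✓
  (1,4): δ = 19.16°  ✓
  (1,5): δ = 49.84°  ·
  (2,3): δ = 87.87°  ·
  (2,4): δ = 50.75°  ·
  (2,5): δ = 20.07°  ✓
  (3,4): δ = 142.88°  ·
  (3,5): δ = 112.20°  ·
  (4,5): δ = 149.32°  ·
antipodal pairs: 3

count = 3; pairs: (1,3), (1,4), (2,5)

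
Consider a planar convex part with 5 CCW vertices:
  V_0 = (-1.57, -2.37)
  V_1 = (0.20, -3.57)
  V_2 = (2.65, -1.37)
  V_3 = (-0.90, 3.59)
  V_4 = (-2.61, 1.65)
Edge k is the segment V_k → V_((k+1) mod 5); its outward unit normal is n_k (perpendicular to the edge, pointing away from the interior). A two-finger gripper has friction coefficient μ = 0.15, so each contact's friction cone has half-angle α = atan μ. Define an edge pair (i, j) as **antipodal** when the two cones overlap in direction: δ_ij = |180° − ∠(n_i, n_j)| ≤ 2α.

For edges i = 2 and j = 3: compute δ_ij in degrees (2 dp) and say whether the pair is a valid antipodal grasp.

δ = 76.99°, invalid

α = atan 0.15 = 8.53°;  2α = 17.06°
edge 2: e_2 = (-3.55, +4.96);  n_2 = (+0.8132, +0.5820)
edge 3: e_3 = (-1.71, -1.94);  n_3 = (-0.7502, +0.6612)
∠(n_2, n_3) = 103.01°
δ = |180° − 103.01°| = 76.99°
76.99° > 2α = 17.06°  →  invalid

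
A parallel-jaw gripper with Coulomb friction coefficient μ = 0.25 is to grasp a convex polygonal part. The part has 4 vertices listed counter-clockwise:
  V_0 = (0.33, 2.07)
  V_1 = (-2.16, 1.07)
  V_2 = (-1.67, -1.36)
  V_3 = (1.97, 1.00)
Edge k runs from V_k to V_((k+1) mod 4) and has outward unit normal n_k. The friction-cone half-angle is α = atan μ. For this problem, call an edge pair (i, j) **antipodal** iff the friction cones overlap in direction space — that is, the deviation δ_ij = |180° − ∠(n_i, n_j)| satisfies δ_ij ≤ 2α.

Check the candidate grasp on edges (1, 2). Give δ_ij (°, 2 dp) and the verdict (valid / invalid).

α = atan 0.25 = 14.04°;  2α = 28.07°
edge 1: e_1 = (+0.49, -2.43);  n_1 = (-0.9803, -0.1977)
edge 2: e_2 = (+3.64, +2.36);  n_2 = (+0.5440, -0.8391)
∠(n_1, n_2) = 111.56°
δ = |180° − 111.56°| = 68.44°
68.44° > 2α = 28.07°  →  invalid

δ = 68.44°, invalid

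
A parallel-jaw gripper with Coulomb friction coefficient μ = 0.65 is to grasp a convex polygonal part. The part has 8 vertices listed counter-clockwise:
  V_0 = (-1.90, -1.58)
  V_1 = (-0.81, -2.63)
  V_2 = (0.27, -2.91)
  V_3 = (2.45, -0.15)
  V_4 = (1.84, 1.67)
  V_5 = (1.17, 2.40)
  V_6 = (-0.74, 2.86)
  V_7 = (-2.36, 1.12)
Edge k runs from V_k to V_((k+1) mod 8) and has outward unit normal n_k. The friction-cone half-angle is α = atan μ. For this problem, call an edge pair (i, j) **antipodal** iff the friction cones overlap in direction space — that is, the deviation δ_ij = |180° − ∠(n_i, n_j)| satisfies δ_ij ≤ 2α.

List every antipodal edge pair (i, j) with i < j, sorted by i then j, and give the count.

α = atan 0.65 = 33.02°;  2α = 66.05°
n_0 = (-0.6938, -0.7202)
n_1 = (-0.2510, -0.9680)
n_2 = (+0.7847, -0.6198)
n_3 = (+0.9482, +0.3178)
n_4 = (+0.7367, +0.6762)
n_5 = (+0.2341, +0.9722)
n_6 = (-0.7319, +0.6814)
n_7 = (-0.9858, -0.1680)
  (0,1): δ = 150.61°  ·
  (0,2): δ = 84.37°  ·
  (0,3): δ = 27.54°  ✓
  (0,4): δ = 3.52°  ✓
  (0,5): δ = 30.39°  ✓
  (0,6): δ = 90.97°  ·
  (0,7): δ = 143.60°  ·
  (1,2): δ = 113.77°  ·
  (1,3): δ = 56.94°  ✓
  (1,4): δ = 32.92°  ✓
  (1,5): δ = 0.99°  ✓
  (1,6): δ = 61.58°  ✓
  (1,7): δ = 114.20°  ·
  (2,3): δ = 123.17°  ·
  (2,4): δ = 99.15°  ·
  (2,5): δ = 65.24°  ✓
  (2,6): δ = 4.65°  ✓
  (2,7): δ = 47.97°  ✓
  (3,4): δ = 155.98°  ·
  (3,5): δ = 122.07°  ·
  (3,6): δ = 61.48°  ✓
  (3,7): δ = 8.86°  ✓
  (4,5): δ = 146.09°  ·
  (4,6): δ = 85.50°  ·
  (4,7): δ = 32.88°  ✓
  (5,6): δ = 119.41°  ·
  (5,7): δ = 66.79°  ·
  (6,7): δ = 127.38°  ·
antipodal pairs: 13

count = 13; pairs: (0,3), (0,4), (0,5), (1,3), (1,4), (1,5), (1,6), (2,5), (2,6), (2,7), (3,6), (3,7), (4,7)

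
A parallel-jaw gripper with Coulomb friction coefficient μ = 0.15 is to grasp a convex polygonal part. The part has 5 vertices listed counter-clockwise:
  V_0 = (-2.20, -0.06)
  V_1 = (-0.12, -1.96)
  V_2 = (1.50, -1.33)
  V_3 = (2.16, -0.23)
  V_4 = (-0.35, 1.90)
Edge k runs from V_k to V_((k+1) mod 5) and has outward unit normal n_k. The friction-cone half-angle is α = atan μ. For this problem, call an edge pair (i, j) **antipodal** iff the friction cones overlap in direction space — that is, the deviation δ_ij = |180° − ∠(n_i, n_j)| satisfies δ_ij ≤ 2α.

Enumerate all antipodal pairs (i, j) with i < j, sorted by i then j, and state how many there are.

α = atan 0.15 = 8.53°;  2α = 17.06°
n_0 = (-0.6744, -0.7383)
n_1 = (+0.3624, -0.9320)
n_2 = (+0.8575, -0.5145)
n_3 = (+0.6470, +0.7625)
n_4 = (-0.7272, +0.6864)
  (0,1): δ = 116.34°  ·
  (0,2): δ = 78.55°  ·
  (0,3): δ = 2.09°  ✓
  (0,4): δ = 89.06°  ·
  (1,2): δ = 142.21°  ·
  (1,3): δ = 61.57°  ·
  (1,4): δ = 25.40°  ·
  (2,3): δ = 99.35°  ·
  (2,4): δ = 12.38°  ✓
  (3,4): δ = 93.03°  ·
antipodal pairs: 2

count = 2; pairs: (0,3), (2,4)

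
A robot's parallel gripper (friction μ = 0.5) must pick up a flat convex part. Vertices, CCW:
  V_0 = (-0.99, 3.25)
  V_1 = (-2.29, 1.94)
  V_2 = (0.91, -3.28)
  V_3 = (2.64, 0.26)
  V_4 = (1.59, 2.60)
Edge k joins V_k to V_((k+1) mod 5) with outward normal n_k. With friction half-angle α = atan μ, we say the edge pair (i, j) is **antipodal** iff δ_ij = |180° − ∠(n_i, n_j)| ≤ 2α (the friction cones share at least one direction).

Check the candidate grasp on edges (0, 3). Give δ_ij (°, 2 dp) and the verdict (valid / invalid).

α = atan 0.5 = 26.57°;  2α = 53.13°
edge 0: e_0 = (-1.30, -1.31);  n_0 = (-0.7098, +0.7044)
edge 3: e_3 = (-1.05, +2.34);  n_3 = (+0.9124, +0.4094)
∠(n_0, n_3) = 111.05°
δ = |180° − 111.05°| = 68.95°
68.95° > 2α = 53.13°  →  invalid

δ = 68.95°, invalid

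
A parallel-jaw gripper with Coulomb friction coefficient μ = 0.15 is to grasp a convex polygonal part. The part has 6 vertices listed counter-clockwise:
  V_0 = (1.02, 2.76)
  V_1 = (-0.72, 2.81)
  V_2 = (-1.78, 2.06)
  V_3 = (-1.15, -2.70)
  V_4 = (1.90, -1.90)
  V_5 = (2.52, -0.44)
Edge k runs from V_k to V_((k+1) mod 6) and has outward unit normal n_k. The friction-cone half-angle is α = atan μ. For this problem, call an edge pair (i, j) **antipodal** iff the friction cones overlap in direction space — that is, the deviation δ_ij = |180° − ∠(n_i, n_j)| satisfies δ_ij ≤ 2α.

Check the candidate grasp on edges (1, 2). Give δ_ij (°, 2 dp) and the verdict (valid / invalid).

δ = 117.74°, invalid

α = atan 0.15 = 8.53°;  2α = 17.06°
edge 1: e_1 = (-1.06, -0.75);  n_1 = (-0.5776, +0.8163)
edge 2: e_2 = (+0.63, -4.76);  n_2 = (-0.9914, -0.1312)
∠(n_1, n_2) = 62.26°
δ = |180° − 62.26°| = 117.74°
117.74° > 2α = 17.06°  →  invalid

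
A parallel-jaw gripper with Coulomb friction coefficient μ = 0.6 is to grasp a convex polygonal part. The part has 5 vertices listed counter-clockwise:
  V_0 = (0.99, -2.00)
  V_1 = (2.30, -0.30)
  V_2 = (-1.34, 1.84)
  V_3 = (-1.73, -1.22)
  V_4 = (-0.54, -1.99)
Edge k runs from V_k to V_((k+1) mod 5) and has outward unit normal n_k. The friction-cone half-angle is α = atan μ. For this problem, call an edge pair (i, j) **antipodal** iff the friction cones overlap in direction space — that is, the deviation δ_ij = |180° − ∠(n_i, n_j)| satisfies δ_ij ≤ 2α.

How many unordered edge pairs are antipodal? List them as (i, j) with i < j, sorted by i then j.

α = atan 0.6 = 30.96°;  2α = 61.93°
n_0 = (+0.7921, -0.6104)
n_1 = (+0.5068, +0.8621)
n_2 = (-0.9920, +0.1264)
n_3 = (-0.5433, -0.8396)
n_4 = (-0.0065, -1.0000)
  (0,1): δ = 82.83°  ·
  (0,2): δ = 30.35°  ✓
  (0,3): δ = 94.71°  ·
  (0,4): δ = 127.24°  ·
  (1,2): δ = 66.81°  ·
  (1,3): δ = 2.45°  ✓
  (1,4): δ = 30.08°  ✓
  (2,3): δ = 115.64°  ·
  (2,4): δ = 83.11°  ·
  (3,4): δ = 147.47°  ·
antipodal pairs: 3

count = 3; pairs: (0,2), (1,3), (1,4)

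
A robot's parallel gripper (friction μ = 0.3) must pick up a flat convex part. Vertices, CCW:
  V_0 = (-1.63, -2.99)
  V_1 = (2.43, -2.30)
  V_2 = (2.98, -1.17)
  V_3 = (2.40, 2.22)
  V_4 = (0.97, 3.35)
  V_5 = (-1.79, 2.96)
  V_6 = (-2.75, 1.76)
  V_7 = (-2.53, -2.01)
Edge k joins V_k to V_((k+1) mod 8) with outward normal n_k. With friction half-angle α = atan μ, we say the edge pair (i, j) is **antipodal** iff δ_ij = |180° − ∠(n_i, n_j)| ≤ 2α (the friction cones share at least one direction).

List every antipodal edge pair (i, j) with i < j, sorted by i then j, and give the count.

α = atan 0.3 = 16.70°;  2α = 33.40°
n_0 = (+0.1675, -0.9859)
n_1 = (+0.8992, -0.4376)
n_2 = (+0.9857, +0.1686)
n_3 = (+0.6200, +0.7846)
n_4 = (-0.1399, +0.9902)
n_5 = (-0.7809, +0.6247)
n_6 = (-0.9983, -0.0583)
n_7 = (-0.7365, -0.6764)
  (0,1): δ = 125.60°  ·
  (0,2): δ = 89.94°  ·
  (0,3): δ = 47.96°  ·
  (0,4): δ = 1.60°  ✓
  (0,5): δ = 41.69°  ·
  (0,6): δ = 83.69°  ·
  (0,7): δ = 122.92°  ·
  (1,2): δ = 144.34°  ·
  (1,3): δ = 102.36°  ·
  (1,4): δ = 56.00°  ·
  (1,5): δ = 12.71°  ✓
  (1,6): δ = 29.29°  ✓
  (1,7): δ = 68.52°  ·
  (2,3): δ = 138.02°  ·
  (2,4): δ = 91.67°  ·
  (2,5): δ = 48.37°  ·
  (2,6): δ = 6.37°  ✓
  (2,7): δ = 32.85°  ✓
  (3,4): δ = 133.64°  ·
  (3,5): δ = 90.34°  ·
  (3,6): δ = 48.34°  ·
  (3,7): δ = 9.12°  ✓
  (4,5): δ = 136.70°  ·
  (4,6): δ = 94.70°  ·
  (4,7): δ = 55.48°  ·
  (5,6): δ = 138.00°  ·
  (5,7): δ = 98.78°  ·
  (6,7): δ = 140.78°  ·
antipodal pairs: 6

count = 6; pairs: (0,4), (1,5), (1,6), (2,6), (2,7), (3,7)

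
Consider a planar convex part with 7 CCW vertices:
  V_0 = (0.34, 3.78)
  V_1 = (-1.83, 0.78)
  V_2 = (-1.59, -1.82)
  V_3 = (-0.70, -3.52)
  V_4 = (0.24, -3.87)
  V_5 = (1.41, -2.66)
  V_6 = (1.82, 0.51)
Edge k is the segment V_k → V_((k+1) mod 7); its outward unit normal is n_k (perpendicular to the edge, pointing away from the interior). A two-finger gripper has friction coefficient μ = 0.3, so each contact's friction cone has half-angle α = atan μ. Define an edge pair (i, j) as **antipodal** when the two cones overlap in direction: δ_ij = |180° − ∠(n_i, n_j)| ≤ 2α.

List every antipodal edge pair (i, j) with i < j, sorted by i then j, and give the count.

α = atan 0.3 = 16.70°;  2α = 33.40°
n_0 = (-0.8103, +0.5861)
n_1 = (-0.9958, -0.0919)
n_2 = (-0.8859, -0.4638)
n_3 = (-0.3489, -0.9371)
n_4 = (+0.7189, -0.6951)
n_5 = (+0.9917, -0.1283)
n_6 = (+0.9110, +0.4123)
  (0,1): δ = 138.85°  ·
  (0,2): δ = 116.49°  ·
  (0,3): δ = 74.54°  ·
  (0,4): δ = 8.16°  ✓
  (0,5): δ = 28.51°  ✓
  (0,6): δ = 60.23°  ·
  (1,2): δ = 157.64°  ·
  (1,3): δ = 115.70°  ·
  (1,4): δ = 49.31°  ·
  (1,5): δ = 12.64°  ✓
  (1,6): δ = 19.08°  ✓
  (2,3): δ = 138.06°  ·
  (2,4): δ = 71.67°  ·
  (2,5): δ = 35.00°  ·
  (2,6): δ = 3.28°  ✓
  (3,4): δ = 113.61°  ·
  (3,5): δ = 76.95°  ·
  (3,6): δ = 45.23°  ·
  (4,5): δ = 143.33°  ·
  (4,6): δ = 111.61°  ·
  (5,6): δ = 148.28°  ·
antipodal pairs: 5

count = 5; pairs: (0,4), (0,5), (1,5), (1,6), (2,6)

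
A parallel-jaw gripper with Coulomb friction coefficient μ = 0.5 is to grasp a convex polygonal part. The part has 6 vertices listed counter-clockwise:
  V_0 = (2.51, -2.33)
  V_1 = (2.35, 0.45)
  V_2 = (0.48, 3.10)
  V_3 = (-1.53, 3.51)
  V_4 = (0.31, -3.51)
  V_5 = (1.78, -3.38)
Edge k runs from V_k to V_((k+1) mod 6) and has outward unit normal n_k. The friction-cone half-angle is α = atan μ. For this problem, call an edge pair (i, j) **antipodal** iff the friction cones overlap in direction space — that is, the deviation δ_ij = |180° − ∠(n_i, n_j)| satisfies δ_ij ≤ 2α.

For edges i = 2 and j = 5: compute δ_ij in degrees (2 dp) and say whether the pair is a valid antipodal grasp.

δ = 66.72°, invalid

α = atan 0.5 = 26.57°;  2α = 53.13°
edge 2: e_2 = (-2.01, +0.41);  n_2 = (+0.1999, +0.9798)
edge 5: e_5 = (+0.73, +1.05);  n_5 = (+0.8211, -0.5708)
∠(n_2, n_5) = 113.28°
δ = |180° − 113.28°| = 66.72°
66.72° > 2α = 53.13°  →  invalid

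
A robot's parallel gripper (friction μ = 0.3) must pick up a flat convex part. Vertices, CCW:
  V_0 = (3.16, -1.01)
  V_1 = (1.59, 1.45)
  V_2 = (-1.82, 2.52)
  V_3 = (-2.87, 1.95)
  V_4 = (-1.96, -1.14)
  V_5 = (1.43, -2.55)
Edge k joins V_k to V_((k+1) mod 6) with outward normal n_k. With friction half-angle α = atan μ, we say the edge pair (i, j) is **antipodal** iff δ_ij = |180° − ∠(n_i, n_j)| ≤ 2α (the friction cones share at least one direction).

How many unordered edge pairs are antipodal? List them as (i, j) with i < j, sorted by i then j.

α = atan 0.3 = 16.70°;  2α = 33.40°
n_0 = (+0.8430, +0.5380)
n_1 = (+0.2994, +0.9541)
n_2 = (-0.4771, +0.8789)
n_3 = (-0.9593, -0.2825)
n_4 = (-0.3840, -0.9233)
n_5 = (+0.6649, -0.7469)
  (0,1): δ = 139.97°  ·
  (0,2): δ = 94.05°  ·
  (0,3): δ = 16.14°  ✓
  (0,4): δ = 34.87°  ·
  (0,5): δ = 99.13°  ·
  (1,2): δ = 134.08°  ·
  (1,3): δ = 56.17°  ·
  (1,4): δ = 5.16°  ✓
  (1,5): δ = 59.10°  ·
  (2,3): δ = 102.09°  ·
  (2,4): δ = 51.08°  ·
  (2,5): δ = 13.18°  ✓
  (3,4): δ = 128.99°  ·
  (3,5): δ = 64.73°  ·
  (4,5): δ = 115.74°  ·
antipodal pairs: 3

count = 3; pairs: (0,3), (1,4), (2,5)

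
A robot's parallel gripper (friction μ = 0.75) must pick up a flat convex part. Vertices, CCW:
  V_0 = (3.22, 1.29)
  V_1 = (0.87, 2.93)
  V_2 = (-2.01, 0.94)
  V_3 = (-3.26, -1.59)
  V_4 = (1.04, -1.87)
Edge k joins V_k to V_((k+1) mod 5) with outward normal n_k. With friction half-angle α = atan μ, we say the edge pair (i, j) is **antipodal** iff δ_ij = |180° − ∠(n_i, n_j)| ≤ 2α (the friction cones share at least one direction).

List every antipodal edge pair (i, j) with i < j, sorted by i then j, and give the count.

count = 5; pairs: (0,3), (1,3), (1,4), (2,3), (2,4)

α = atan 0.75 = 36.87°;  2α = 73.74°
n_0 = (+0.5723, +0.8201)
n_1 = (-0.5685, +0.8227)
n_2 = (-0.8965, +0.4430)
n_3 = (-0.0650, -0.9979)
n_4 = (+0.8231, -0.5679)
  (0,1): δ = 110.45°  ·
  (0,2): δ = 81.38°  ·
  (0,3): δ = 31.18°  ✓
  (0,4): δ = 90.31°  ·
  (1,2): δ = 150.94°  ·
  (1,3): δ = 38.37°  ✓
  (1,4): δ = 20.76°  ✓
  (2,3): δ = 67.43°  ✓
  (2,4): δ = 8.31°  ✓
  (3,4): δ = 120.88°  ·
antipodal pairs: 5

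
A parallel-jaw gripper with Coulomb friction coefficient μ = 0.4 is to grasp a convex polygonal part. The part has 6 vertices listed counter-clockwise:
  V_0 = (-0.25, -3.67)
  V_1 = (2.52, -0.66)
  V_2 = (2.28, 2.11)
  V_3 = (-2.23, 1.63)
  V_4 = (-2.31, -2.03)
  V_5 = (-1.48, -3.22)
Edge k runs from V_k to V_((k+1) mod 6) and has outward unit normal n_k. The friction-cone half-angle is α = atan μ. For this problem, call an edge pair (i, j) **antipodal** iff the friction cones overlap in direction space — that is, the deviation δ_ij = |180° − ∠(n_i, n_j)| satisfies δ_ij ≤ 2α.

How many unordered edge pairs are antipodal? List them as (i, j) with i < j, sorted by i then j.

α = atan 0.4 = 21.80°;  2α = 43.60°
n_0 = (+0.7358, -0.6772)
n_1 = (+0.9963, +0.0863)
n_2 = (-0.1058, +0.9944)
n_3 = (-0.9998, +0.0219)
n_4 = (-0.8202, -0.5721)
n_5 = (-0.3436, -0.9391)
  (0,1): δ = 132.43°  ·
  (0,2): δ = 41.30°  ✓
  (0,3): δ = 41.37°  ✓
  (0,4): δ = 77.52°  ·
  (0,5): δ = 112.53°  ·
  (1,2): δ = 88.88°  ·
  (1,3): δ = 6.20°  ✓
  (1,4): δ = 29.94°  ✓
  (1,5): δ = 64.95°  ·
  (2,3): δ = 97.33°  ·
  (2,4): δ = 61.18°  ·
  (2,5): δ = 26.17°  ✓
  (3,4): δ = 143.85°  ·
  (3,5): δ = 108.84°  ·
  (4,5): δ = 144.99°  ·
antipodal pairs: 5

count = 5; pairs: (0,2), (0,3), (1,3), (1,4), (2,5)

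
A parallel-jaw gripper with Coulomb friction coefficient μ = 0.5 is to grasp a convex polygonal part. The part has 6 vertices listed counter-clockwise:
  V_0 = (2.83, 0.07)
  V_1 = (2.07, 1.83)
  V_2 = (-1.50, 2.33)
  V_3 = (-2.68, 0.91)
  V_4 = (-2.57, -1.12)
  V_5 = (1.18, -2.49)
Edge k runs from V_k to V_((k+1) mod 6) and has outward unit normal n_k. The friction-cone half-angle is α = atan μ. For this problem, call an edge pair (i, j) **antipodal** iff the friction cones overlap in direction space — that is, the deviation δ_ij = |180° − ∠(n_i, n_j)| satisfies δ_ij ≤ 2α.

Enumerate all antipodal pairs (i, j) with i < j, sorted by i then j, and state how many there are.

α = atan 0.5 = 26.57°;  2α = 53.13°
n_0 = (+0.9181, +0.3964)
n_1 = (+0.1387, +0.9903)
n_2 = (-0.7691, +0.6391)
n_3 = (-0.9985, -0.0541)
n_4 = (-0.3432, -0.9393)
n_5 = (+0.8405, -0.5418)
  (0,1): δ = 121.33°  ·
  (0,2): δ = 63.08°  ·
  (0,3): δ = 20.25°  ✓
  (0,4): δ = 46.58°  ✓
  (0,5): δ = 123.84°  ·
  (1,2): δ = 121.75°  ·
  (1,3): δ = 78.93°  ·
  (1,4): δ = 12.10°  ✓
  (1,5): δ = 65.17°  ·
  (2,3): δ = 137.17°  ·
  (2,4): δ = 70.34°  ·
  (2,5): δ = 6.92°  ✓
  (3,4): δ = 113.17°  ·
  (3,5): δ = 35.90°  ✓
  (4,5): δ = 102.73°  ·
antipodal pairs: 5

count = 5; pairs: (0,3), (0,4), (1,4), (2,5), (3,5)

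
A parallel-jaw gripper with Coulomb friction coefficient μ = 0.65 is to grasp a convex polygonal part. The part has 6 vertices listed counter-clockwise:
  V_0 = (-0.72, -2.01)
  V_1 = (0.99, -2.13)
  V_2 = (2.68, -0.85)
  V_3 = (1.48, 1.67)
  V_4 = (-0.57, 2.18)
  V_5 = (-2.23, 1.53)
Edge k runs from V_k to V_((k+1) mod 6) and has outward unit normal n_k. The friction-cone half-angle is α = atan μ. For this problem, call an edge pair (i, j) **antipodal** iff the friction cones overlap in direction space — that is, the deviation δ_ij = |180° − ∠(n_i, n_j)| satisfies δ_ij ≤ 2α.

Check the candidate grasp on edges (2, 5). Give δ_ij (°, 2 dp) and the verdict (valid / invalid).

δ = 2.36°, valid

α = atan 0.65 = 33.02°;  2α = 66.05°
edge 2: e_2 = (-1.20, +2.52);  n_2 = (+0.9029, +0.4299)
edge 5: e_5 = (+1.51, -3.54);  n_5 = (-0.9198, -0.3924)
∠(n_2, n_5) = 177.64°
δ = |180° − 177.64°| = 2.36°
2.36° ≤ 2α = 66.05°  →  valid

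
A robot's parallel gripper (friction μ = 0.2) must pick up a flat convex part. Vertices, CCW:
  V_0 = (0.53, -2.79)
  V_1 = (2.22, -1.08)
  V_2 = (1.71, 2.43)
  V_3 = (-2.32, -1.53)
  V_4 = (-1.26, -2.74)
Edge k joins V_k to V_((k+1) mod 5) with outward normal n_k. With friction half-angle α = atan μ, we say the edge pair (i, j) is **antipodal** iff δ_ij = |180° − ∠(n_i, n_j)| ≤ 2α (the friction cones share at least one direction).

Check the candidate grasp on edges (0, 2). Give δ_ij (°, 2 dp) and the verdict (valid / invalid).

δ = 0.84°, valid

α = atan 0.2 = 11.31°;  2α = 22.62°
edge 0: e_0 = (+1.69, +1.71);  n_0 = (+0.7113, -0.7029)
edge 2: e_2 = (-4.03, -3.96);  n_2 = (-0.7009, +0.7133)
∠(n_0, n_2) = 179.16°
δ = |180° − 179.16°| = 0.84°
0.84° ≤ 2α = 22.62°  →  valid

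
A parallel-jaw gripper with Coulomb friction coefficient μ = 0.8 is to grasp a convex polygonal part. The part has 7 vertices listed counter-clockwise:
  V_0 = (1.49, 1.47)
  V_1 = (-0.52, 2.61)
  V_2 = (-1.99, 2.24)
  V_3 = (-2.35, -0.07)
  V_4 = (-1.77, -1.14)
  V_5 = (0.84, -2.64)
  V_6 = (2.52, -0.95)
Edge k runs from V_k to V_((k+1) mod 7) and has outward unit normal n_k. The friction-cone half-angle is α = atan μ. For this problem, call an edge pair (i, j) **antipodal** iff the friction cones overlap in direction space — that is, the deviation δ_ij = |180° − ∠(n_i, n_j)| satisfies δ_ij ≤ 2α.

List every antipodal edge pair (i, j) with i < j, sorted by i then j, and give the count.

count = 12; pairs: (0,2), (0,3), (0,4), (0,5), (1,3), (1,4), (1,5), (2,5), (2,6), (3,5), (3,6), (4,6)

α = atan 0.8 = 38.66°;  2α = 77.32°
n_0 = (+0.4933, +0.8698)
n_1 = (-0.2441, +0.9698)
n_2 = (-0.9881, +0.1540)
n_3 = (-0.8791, -0.4765)
n_4 = (-0.4983, -0.8670)
n_5 = (+0.7092, -0.7050)
n_6 = (+0.9201, +0.3916)
  (0,1): δ = 136.31°  ·
  (0,2): δ = 69.30°  ✓
  (0,3): δ = 31.98°  ✓
  (0,4): δ = 0.33°  ✓
  (0,5): δ = 74.73°  ✓
  (0,6): δ = 142.62°  ·
  (1,2): δ = 112.99°  ·
  (1,3): δ = 75.67°  ✓
  (1,4): δ = 44.01°  ✓
  (1,5): δ = 31.04°  ✓
  (1,6): δ = 98.93°  ·
  (2,3): δ = 142.68°  ·
  (2,4): δ = 111.03°  ·
  (2,5): δ = 35.97°  ✓
  (2,6): δ = 31.91°  ✓
  (3,4): δ = 148.35°  ·
  (3,5): δ = 73.29°  ✓
  (3,6): δ = 5.40°  ✓
  (4,5): δ = 104.94°  ·
  (4,6): δ = 37.06°  ✓
  (5,6): δ = 112.11°  ·
antipodal pairs: 12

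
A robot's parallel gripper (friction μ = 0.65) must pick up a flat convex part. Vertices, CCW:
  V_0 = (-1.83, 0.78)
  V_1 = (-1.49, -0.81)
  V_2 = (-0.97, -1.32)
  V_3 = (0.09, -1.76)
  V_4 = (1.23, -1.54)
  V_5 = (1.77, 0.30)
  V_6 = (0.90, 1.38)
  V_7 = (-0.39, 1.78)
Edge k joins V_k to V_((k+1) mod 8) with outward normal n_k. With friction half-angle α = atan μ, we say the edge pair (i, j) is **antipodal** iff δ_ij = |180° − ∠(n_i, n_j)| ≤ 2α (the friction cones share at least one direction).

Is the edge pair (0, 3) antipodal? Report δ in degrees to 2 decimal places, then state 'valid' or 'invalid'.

α = atan 0.65 = 33.02°;  2α = 66.05°
edge 0: e_0 = (+0.34, -1.59);  n_0 = (-0.9779, -0.2091)
edge 3: e_3 = (+1.14, +0.22);  n_3 = (+0.1895, -0.9819)
∠(n_0, n_3) = 88.85°
δ = |180° − 88.85°| = 91.15°
91.15° > 2α = 66.05°  →  invalid

δ = 91.15°, invalid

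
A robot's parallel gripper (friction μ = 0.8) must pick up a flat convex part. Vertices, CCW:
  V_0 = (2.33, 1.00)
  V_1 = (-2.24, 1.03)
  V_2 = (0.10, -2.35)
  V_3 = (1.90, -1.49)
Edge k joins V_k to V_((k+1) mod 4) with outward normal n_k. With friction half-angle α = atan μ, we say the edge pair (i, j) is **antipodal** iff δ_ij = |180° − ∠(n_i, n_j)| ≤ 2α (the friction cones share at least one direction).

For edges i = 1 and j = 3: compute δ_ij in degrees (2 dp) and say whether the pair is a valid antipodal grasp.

δ = 44.49°, valid

α = atan 0.8 = 38.66°;  2α = 77.32°
edge 1: e_1 = (+2.34, -3.38);  n_1 = (-0.8222, -0.5692)
edge 3: e_3 = (+0.43, +2.49);  n_3 = (+0.9854, -0.1702)
∠(n_1, n_3) = 135.51°
δ = |180° − 135.51°| = 44.49°
44.49° ≤ 2α = 77.32°  →  valid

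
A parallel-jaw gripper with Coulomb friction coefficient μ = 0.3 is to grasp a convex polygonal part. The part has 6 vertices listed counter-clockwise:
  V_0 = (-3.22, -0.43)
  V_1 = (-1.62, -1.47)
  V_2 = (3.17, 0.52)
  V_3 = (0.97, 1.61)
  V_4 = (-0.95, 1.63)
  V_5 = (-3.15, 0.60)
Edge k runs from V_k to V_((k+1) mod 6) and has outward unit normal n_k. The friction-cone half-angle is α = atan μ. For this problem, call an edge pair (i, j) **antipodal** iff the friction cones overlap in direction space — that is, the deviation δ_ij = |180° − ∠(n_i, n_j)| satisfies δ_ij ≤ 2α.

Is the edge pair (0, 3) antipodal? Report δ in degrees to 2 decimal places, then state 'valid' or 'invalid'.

α = atan 0.3 = 16.70°;  2α = 33.40°
edge 0: e_0 = (+1.60, -1.04);  n_0 = (-0.5450, -0.8384)
edge 3: e_3 = (-1.92, +0.02);  n_3 = (+0.0104, +0.9999)
∠(n_0, n_3) = 147.57°
δ = |180° − 147.57°| = 32.43°
32.43° ≤ 2α = 33.40°  →  valid

δ = 32.43°, valid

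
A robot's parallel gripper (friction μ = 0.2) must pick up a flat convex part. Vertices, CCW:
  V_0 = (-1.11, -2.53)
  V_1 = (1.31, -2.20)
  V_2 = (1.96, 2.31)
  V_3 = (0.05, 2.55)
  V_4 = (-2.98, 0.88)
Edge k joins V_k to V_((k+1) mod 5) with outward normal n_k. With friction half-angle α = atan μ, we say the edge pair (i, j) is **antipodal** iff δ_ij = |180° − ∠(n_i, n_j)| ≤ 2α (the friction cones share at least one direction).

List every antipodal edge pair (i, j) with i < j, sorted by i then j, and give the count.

count = 2; pairs: (0,2), (0,3)

α = atan 0.2 = 11.31°;  2α = 22.62°
n_0 = (+0.1351, -0.9908)
n_1 = (+0.9898, -0.1427)
n_2 = (+0.1247, +0.9922)
n_3 = (-0.4827, +0.8758)
n_4 = (-0.8768, -0.4808)
  (0,1): δ = 105.97°  ·
  (0,2): δ = 14.93°  ✓
  (0,3): δ = 21.10°  ✓
  (0,4): δ = 110.97°  ·
  (1,2): δ = 88.96°  ·
  (1,3): δ = 52.94°  ·
  (1,4): δ = 36.94°  ·
  (2,3): δ = 143.98°  ·
  (2,4): δ = 54.10°  ·
  (3,4): δ = 90.12°  ·
antipodal pairs: 2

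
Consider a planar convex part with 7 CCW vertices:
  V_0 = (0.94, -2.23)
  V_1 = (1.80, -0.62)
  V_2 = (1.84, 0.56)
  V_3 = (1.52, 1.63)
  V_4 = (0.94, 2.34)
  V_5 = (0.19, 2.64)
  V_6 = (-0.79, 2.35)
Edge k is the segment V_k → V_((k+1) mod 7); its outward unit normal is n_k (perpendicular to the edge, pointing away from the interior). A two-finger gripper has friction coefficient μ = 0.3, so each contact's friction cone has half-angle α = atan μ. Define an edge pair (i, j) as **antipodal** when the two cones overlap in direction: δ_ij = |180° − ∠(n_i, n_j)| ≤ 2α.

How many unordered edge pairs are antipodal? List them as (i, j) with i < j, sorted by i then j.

count = 3; pairs: (1,6), (2,6), (3,6)

α = atan 0.3 = 16.70°;  2α = 33.40°
n_0 = (+0.8820, -0.4712)
n_1 = (+0.9994, -0.0339)
n_2 = (+0.9581, +0.2865)
n_3 = (+0.7744, +0.6326)
n_4 = (+0.3714, +0.9285)
n_5 = (-0.2838, +0.9589)
n_6 = (-0.9355, -0.3534)
  (0,1): δ = 153.83°  ·
  (0,2): δ = 135.24°  ·
  (0,3): δ = 112.65°  ·
  (0,4): δ = 83.69°  ·
  (0,5): δ = 45.41°  ·
  (0,6): δ = 48.80°  ·
  (1,2): δ = 161.41°  ·
  (1,3): δ = 138.81°  ·
  (1,4): δ = 109.86°  ·
  (1,5): δ = 71.57°  ·
  (1,6): δ = 22.63°  ✓
  (2,3): δ = 157.40°  ·
  (2,4): δ = 128.45°  ·
  (2,5): δ = 90.17°  ·
  (2,6): δ = 4.04°  ✓
  (3,4): δ = 151.05°  ·
  (3,5): δ = 112.76°  ·
  (3,6): δ = 18.55°  ✓
  (4,5): δ = 141.71°  ·
  (4,6): δ = 47.51°  ·
  (5,6): δ = 85.79°  ·
antipodal pairs: 3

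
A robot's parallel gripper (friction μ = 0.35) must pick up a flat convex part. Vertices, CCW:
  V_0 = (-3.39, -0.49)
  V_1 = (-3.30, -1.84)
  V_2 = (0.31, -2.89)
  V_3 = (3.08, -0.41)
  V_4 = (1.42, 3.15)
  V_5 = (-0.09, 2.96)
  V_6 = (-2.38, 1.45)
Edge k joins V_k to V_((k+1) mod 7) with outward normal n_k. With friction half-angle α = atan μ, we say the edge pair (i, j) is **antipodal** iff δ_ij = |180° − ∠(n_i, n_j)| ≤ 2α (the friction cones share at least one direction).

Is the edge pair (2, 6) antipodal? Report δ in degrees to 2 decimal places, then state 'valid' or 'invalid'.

α = atan 0.35 = 19.29°;  2α = 38.58°
edge 2: e_2 = (+2.77, +2.48);  n_2 = (+0.6670, -0.7450)
edge 6: e_6 = (-1.01, -1.94);  n_6 = (-0.8870, +0.4618)
∠(n_2, n_6) = 159.34°
δ = |180° − 159.34°| = 20.66°
20.66° ≤ 2α = 38.58°  →  valid

δ = 20.66°, valid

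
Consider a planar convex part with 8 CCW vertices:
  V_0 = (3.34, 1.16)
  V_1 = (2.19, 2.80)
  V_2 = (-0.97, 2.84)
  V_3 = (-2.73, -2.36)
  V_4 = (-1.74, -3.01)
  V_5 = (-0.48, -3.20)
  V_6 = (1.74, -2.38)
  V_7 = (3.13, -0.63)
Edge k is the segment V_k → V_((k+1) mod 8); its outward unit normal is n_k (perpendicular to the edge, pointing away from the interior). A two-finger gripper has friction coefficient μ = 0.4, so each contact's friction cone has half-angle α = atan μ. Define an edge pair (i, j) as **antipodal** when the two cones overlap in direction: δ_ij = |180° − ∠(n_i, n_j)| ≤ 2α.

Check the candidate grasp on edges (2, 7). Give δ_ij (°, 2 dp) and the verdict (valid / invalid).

δ = 12.01°, valid

α = atan 0.4 = 21.80°;  2α = 43.60°
edge 2: e_2 = (-1.76, -5.20);  n_2 = (-0.9472, +0.3206)
edge 7: e_7 = (+0.21, +1.79);  n_7 = (+0.9932, -0.1165)
∠(n_2, n_7) = 167.99°
δ = |180° − 167.99°| = 12.01°
12.01° ≤ 2α = 43.60°  →  valid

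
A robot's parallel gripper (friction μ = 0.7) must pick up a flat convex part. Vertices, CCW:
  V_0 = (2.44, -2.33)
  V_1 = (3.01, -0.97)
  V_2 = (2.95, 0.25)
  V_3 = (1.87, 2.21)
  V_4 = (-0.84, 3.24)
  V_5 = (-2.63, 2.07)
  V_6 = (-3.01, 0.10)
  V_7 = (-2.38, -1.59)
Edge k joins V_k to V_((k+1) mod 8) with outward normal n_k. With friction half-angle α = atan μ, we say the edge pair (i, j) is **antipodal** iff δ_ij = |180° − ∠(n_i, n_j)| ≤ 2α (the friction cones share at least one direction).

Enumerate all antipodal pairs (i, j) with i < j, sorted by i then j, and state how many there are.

α = atan 0.7 = 34.99°;  2α = 69.98°
n_0 = (+0.9223, -0.3865)
n_1 = (+0.9988, +0.0491)
n_2 = (+0.8758, +0.4826)
n_3 = (+0.3553, +0.9348)
n_4 = (-0.5471, +0.8371)
n_5 = (-0.9819, +0.1894)
n_6 = (-0.9370, -0.3493)
n_7 = (-0.1517, -0.9884)
  (0,1): δ = 154.45°  ·
  (0,2): δ = 128.40°  ·
  (0,3): δ = 88.07°  ·
  (0,4): δ = 34.09°  ✓
  (0,5): δ = 11.82°  ✓
  (0,6): δ = 43.18°  ✓
  (0,7): δ = 104.01°  ·
  (1,2): δ = 153.96°  ·
  (1,3): δ = 113.63°  ·
  (1,4): δ = 59.65°  ✓
  (1,5): δ = 13.73°  ✓
  (1,6): δ = 17.63°  ✓
  (1,7): δ = 78.46°  ·
  (2,3): δ = 139.67°  ·
  (2,4): δ = 85.69°  ·
  (2,5): δ = 39.77°  ✓
  (2,6): δ = 8.41°  ✓
  (2,7): δ = 52.42°  ✓
  (3,4): δ = 126.02°  ·
  (3,5): δ = 80.11°  ·
  (3,6): δ = 48.75°  ✓
  (3,7): δ = 12.08°  ✓
  (4,5): δ = 134.09°  ·
  (4,6): δ = 102.73°  ·
  (4,7): δ = 41.90°  ✓
  (5,6): δ = 148.64°  ·
  (5,7): δ = 87.81°  ·
  (6,7): δ = 119.17°  ·
antipodal pairs: 12

count = 12; pairs: (0,4), (0,5), (0,6), (1,4), (1,5), (1,6), (2,5), (2,6), (2,7), (3,6), (3,7), (4,7)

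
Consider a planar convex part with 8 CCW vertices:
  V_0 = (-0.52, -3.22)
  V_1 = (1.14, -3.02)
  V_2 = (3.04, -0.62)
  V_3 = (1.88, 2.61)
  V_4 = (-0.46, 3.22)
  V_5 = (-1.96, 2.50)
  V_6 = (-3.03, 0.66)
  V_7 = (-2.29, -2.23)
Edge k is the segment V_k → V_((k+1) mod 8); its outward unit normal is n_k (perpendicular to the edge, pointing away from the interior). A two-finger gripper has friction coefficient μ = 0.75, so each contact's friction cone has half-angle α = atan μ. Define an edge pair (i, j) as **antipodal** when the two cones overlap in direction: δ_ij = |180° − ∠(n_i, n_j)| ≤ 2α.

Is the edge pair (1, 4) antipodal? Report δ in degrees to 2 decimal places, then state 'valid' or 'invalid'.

δ = 25.99°, valid

α = atan 0.75 = 36.87°;  2α = 73.74°
edge 1: e_1 = (+1.90, +2.40);  n_1 = (+0.7840, -0.6207)
edge 4: e_4 = (-1.50, -0.72);  n_4 = (-0.4327, +0.9015)
∠(n_1, n_4) = 154.01°
δ = |180° − 154.01°| = 25.99°
25.99° ≤ 2α = 73.74°  →  valid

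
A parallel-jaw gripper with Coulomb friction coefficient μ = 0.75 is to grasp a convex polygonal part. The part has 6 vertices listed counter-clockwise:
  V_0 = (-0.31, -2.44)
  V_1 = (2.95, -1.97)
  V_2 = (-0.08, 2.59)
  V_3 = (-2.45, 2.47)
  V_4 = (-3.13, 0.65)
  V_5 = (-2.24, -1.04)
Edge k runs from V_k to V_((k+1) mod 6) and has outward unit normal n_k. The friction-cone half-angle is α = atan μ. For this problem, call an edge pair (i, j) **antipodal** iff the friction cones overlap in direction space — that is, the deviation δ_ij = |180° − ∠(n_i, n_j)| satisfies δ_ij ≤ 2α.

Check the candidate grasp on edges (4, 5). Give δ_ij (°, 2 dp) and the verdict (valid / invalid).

α = atan 0.75 = 36.87°;  2α = 73.74°
edge 4: e_4 = (+0.89, -1.69);  n_4 = (-0.8848, -0.4660)
edge 5: e_5 = (+1.93, -1.40);  n_5 = (-0.5872, -0.8095)
∠(n_4, n_5) = 26.27°
δ = |180° − 26.27°| = 153.73°
153.73° > 2α = 73.74°  →  invalid

δ = 153.73°, invalid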